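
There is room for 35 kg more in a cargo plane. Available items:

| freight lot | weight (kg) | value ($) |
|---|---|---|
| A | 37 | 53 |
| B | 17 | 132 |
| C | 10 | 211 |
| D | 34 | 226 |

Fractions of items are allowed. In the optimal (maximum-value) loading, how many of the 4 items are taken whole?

2

Sort by value per unit weight and fill in that order.
Order: C (211/10=21.10) > B (132/17=7.76) > D (226/34=6.65) > A (53/37=1.43)
Fill: take C (10 @ 211) → take B (17 @ 132) → take 8/34 of D → 53.18; 35/35 used.
2 item(s) taken whole; one partial (take 8/34 of D).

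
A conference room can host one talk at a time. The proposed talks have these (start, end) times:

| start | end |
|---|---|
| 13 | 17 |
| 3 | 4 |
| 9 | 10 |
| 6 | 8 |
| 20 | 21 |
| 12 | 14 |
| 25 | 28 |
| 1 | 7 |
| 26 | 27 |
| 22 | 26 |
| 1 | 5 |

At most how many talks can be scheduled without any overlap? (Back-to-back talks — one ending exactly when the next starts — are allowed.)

Sort by end time and greedily take each interval whose start is ≥ the last chosen end.
By end time: (3,4), (1,5), (1,7), (6,8), (9,10), (12,14), (13,17), (20,21), (22,26), (26,27), (25,28).
Pick (3,4); next start ≥ 4 → (6,8); next start ≥ 8 → (9,10); next start ≥ 10 → (12,14); next start ≥ 14 → (20,21); next start ≥ 21 → (22,26); next start ≥ 26 → (26,27).
Selected 7 talks.

7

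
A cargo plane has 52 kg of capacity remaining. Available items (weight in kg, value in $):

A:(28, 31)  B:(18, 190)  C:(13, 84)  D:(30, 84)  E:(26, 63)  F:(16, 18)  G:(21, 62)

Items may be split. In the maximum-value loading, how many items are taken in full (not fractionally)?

Sort by value per unit weight and fill in that order.
Order: B (190/18=10.56) > C (84/13=6.46) > G (62/21=2.95) > D (84/30=2.80) > E (63/26=2.42) > F (18/16=1.12) > A (31/28=1.11)
Fill: take B (18 @ 190) → take C (13 @ 84) → take G (21 @ 62); 52/52 used.
3 item(s) taken whole.

3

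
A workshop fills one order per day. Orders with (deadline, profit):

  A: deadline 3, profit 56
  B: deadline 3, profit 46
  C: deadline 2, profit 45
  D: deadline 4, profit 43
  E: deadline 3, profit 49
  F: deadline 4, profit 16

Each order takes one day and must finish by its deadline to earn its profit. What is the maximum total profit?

194

Take jobs in profit order; each goes to the latest open slot no later than its deadline.
Profit order: A=56 E=49 B=46 C=45 D=43 F=16
Assign: A→slot 3, E→slot 2, B→slot 1, C skipped, D→slot 4, F skipped.
Slots: [1:B] [2:E] [3:A] [4:D]
Profit = 46 + 49 + 56 + 43 = 194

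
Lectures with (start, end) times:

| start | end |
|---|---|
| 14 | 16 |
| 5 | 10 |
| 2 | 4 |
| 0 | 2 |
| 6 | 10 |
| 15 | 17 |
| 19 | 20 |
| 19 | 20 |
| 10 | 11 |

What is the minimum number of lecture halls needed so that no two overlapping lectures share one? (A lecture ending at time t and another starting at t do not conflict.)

The answer is the maximum number of intervals overlapping at any instant.
Events (time:±→running): 0:+→1 2:-→0 2:+→1 4:-→0 5:+→1 6:+→2 … peak 2.

2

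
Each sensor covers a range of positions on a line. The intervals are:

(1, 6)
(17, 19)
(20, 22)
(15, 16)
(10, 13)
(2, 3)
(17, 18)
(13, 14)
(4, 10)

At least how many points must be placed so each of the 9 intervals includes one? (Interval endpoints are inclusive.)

6

Process intervals by earliest right end; each time one isn't hit yet, stab at its right endpoint.
By right end: [2,3]  [1,6]  [4,10]  [10,13]  [13,14]  [15,16]  [17,18]  [17,19]  [20,22]
[2,3] uncovered → point at 3; [4,10] uncovered → point at 10; [13,14] uncovered → point at 14; [15,16] uncovered → point at 16; [17,18] uncovered → point at 18; [20,22] uncovered → point at 22.
Points: 3, 10, 14, 16, 18, 22 (6 total).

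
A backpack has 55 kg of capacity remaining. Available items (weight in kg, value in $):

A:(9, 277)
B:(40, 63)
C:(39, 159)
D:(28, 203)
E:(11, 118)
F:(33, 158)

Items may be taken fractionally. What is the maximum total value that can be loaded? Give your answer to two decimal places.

Order: A (277/9=30.78) > E (118/11=10.73) > D (203/28=7.25) > F (158/33=4.79) > C (159/39=4.08) > B (63/40=1.57)
Fill: take A (9 @ 277) → take E (11 @ 118) → take D (28 @ 203) → take 7/33 of F → 33.52; 55/55 used.
Total value = 631.52

631.52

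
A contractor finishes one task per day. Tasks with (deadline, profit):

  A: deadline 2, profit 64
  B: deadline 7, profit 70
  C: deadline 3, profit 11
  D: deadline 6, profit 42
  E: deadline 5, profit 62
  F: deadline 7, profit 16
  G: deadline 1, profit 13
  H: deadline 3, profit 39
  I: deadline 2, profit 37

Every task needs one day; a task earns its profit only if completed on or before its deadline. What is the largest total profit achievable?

Take jobs in profit order; each goes to the latest open slot no later than its deadline.
Profit order: B=70 A=64 E=62 D=42 H=39 I=37 F=16 G=13 C=11
Assign: B→slot 7, A→slot 2, E→slot 5, D→slot 6, H→slot 3, I→slot 1, F→slot 4, G skipped, C skipped.
Slots: [1:I] [2:A] [3:H] [4:F] [5:E] [6:D] [7:B]
Profit = 37 + 64 + 39 + 16 + 62 + 42 + 70 = 330

330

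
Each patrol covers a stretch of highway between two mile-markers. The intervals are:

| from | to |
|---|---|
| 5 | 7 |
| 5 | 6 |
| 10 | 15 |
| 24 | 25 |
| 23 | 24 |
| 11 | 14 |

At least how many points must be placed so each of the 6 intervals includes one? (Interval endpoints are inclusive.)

3

Process intervals by earliest right end; each time one isn't hit yet, stab at its right endpoint.
By right end: [5,6]  [5,7]  [11,14]  [10,15]  [23,24]  [24,25]
[5,6] uncovered → point at 6; [11,14] uncovered → point at 14; [23,24] uncovered → point at 24.
Points: 6, 14, 24 (3 total).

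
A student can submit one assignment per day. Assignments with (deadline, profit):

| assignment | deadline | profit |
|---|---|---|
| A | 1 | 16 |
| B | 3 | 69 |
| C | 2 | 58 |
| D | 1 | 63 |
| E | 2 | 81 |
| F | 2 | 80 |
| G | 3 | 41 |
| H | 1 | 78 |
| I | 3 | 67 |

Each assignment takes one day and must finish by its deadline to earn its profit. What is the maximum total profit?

By profit: E(d2,81), F(d2,80), H(d1,78), B(d3,69), I(d3,67), D(d1,63), C(d2,58), G(d3,41), A(d1,16)
E→slot 2; F→slot 1; H skipped; B→slot 3; I skipped; D skipped; C skipped; G skipped; A skipped.
Profit = 80 + 81 + 69 = 230

230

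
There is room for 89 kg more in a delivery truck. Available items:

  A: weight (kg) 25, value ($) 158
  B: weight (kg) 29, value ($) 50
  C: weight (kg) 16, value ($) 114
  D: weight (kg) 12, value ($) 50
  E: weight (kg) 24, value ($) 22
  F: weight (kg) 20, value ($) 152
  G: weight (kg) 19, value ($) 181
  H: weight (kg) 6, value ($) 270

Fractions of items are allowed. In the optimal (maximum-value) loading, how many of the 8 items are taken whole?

5

Order: H (270/6=45.00) > G (181/19=9.53) > F (152/20=7.60) > C (114/16=7.12) > A (158/25=6.32) > D (50/12=4.17) > B (50/29=1.72) > E (22/24=0.92)
Fill: take H (6 @ 270) → take G (19 @ 181) → take F (20 @ 152) → take C (16 @ 114) → take A (25 @ 158) → take 3/12 of D → 12.50; 89/89 used.
5 item(s) taken whole; one partial (take 3/12 of D).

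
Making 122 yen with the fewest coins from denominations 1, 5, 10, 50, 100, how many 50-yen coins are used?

122 = 1×100 + 2×10 + 2×1
Count of 50: 0

0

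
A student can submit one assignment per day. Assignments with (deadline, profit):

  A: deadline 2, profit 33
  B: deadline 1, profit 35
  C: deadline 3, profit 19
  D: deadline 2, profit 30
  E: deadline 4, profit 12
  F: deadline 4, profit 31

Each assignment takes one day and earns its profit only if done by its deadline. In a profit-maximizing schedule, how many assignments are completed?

By profit: B(d1,35), A(d2,33), F(d4,31), D(d2,30), C(d3,19), E(d4,12)
B→slot 1; A→slot 2; F→slot 4; D skipped; C→slot 3; E skipped.
4 of 6 scheduled.

4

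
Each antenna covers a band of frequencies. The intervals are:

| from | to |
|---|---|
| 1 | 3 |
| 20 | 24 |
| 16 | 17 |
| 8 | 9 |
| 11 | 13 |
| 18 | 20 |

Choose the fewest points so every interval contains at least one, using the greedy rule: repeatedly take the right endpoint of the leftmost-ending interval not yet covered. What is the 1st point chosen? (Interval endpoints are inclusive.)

Process intervals by earliest right end; each time one isn't hit yet, stab at its right endpoint.
By right end: [1,3]  [8,9]  [11,13]  [16,17]  [18,20]  [20,24]
[1,3] uncovered → point at 3; [8,9] uncovered → point at 9; [11,13] uncovered → point at 13; [16,17] uncovered → point at 17; [18,20] uncovered → point at 20.
Points: 3, 9, 13, 17, 20 (5 total).

3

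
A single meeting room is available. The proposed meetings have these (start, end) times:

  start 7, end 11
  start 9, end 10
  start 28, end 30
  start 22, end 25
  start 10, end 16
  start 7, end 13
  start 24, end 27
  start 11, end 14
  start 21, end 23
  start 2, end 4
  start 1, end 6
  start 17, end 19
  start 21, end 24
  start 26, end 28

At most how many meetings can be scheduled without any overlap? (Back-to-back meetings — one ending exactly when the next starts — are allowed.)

By end time: (2,4), (1,6), (9,10), (7,11), (7,13), (11,14), (10,16), (17,19), (21,23), (21,24), (22,25), (24,27), (26,28), (28,30).
Pick (2,4); next start ≥ 4 → (9,10); next start ≥ 10 → (11,14); next start ≥ 14 → (17,19); next start ≥ 19 → (21,23); next start ≥ 23 → (24,27); next start ≥ 27 → (28,30).
Selected 7 meetings.

7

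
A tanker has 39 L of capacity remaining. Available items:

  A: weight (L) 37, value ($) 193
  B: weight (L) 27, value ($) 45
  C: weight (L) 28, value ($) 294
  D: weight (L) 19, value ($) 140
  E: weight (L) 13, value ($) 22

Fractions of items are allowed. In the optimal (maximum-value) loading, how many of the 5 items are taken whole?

1

Ratios (sorted): C 10.50, D 7.37, A 5.22, E 1.69, B 1.67
take C (28 @ 294); take 11/19 of D → 81.05. Capacity used 39/39.
1 item(s) taken whole; one partial (take 11/19 of D).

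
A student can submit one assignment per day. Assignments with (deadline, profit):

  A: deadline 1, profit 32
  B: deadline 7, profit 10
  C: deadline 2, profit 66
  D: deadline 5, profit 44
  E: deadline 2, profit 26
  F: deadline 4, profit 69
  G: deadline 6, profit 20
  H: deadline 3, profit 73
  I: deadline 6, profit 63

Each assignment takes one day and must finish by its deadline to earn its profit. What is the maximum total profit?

Sort by profit descending; place each in the latest free slot ≤ its deadline.
Profit order: H=73 F=69 C=66 I=63 D=44 A=32 E=26 G=20 B=10
Assign: H→slot 3, F→slot 4, C→slot 2, I→slot 6, D→slot 5, A→slot 1, E skipped, G skipped, B→slot 7.
Slots: [1:A] [2:C] [3:H] [4:F] [5:D] [6:I] [7:B]
Profit = 32 + 66 + 73 + 69 + 44 + 63 + 10 = 357

357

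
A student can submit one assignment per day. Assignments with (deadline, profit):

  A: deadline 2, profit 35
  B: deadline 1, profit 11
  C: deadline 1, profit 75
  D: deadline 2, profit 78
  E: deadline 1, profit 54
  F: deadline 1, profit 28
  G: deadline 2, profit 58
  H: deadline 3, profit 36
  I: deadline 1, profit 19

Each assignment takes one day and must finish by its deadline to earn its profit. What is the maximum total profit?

189

Profit order: D=78 C=75 G=58 E=54 H=36 A=35 F=28 I=19 B=11
Assign: D→slot 2, C→slot 1, G skipped, E skipped, H→slot 3, A skipped, F skipped, I skipped, B skipped.
Slots: [1:C] [2:D] [3:H]
Profit = 75 + 78 + 36 = 189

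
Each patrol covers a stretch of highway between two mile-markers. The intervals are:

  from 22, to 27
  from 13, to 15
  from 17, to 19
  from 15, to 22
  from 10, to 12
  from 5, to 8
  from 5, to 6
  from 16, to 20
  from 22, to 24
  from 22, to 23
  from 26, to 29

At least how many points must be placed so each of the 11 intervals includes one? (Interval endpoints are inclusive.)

6

Process intervals by earliest right end; each time one isn't hit yet, stab at its right endpoint.
Sorted: [5,6] [5,8] [10,12] [13,15] [17,19] [16,20] [15,22] [22,23] [22,24] [22,27] [26,29]
{[5,6],[5,8]} hit by 6; {[10,12]} hit by 12; {[13,15]} hit by 15; {[17,19],[16,20],[15,22]} hit by 19; {[22,23],[22,24],[22,27]} hit by 23; {[26,29]} hit by 29.
Points: 6, 12, 15, 19, 23, 29 (6 total).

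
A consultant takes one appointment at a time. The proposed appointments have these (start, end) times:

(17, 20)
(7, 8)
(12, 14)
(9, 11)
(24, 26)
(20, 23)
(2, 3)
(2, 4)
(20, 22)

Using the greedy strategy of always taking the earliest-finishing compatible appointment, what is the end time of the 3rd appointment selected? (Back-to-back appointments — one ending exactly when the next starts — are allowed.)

11

Order by finish time; keep every interval that doesn't clash with the previous kept one.
Sorted by end: (2,3)  (2,4)  (7,8)  (9,11)  (12,14)  (17,20)  (20,22)  (20,23)  (24,26)
take (2,3); skip (2,4); take (7,8); take (9,11); take (12,14); take (17,20); take (20,22); skip (20,23); take (24,26).
Selected: (2,3) (7,8) (9,11) (12,14) (17,20) (20,22) (24,26)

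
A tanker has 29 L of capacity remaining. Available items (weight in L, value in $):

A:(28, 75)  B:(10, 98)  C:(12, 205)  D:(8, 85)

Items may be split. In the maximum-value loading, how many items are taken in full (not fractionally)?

2

Greedy by value/weight ratio, highest first.
Order: C (205/12=17.08) > D (85/8=10.62) > B (98/10=9.80) > A (75/28=2.68)
Fill: take C (12 @ 205) → take D (8 @ 85) → take 9/10 of B → 88.20; 29/29 used.
2 item(s) taken whole; one partial (take 9/10 of B).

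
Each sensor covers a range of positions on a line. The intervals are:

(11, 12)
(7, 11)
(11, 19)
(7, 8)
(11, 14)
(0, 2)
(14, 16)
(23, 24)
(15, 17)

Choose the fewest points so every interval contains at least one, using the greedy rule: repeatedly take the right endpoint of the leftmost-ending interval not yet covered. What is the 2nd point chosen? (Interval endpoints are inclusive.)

Process intervals by earliest right end; each time one isn't hit yet, stab at its right endpoint.
Sorted: [0,2] [7,8] [7,11] [11,12] [11,14] [14,16] [15,17] [11,19] [23,24]
{[0,2]} hit by 2; {[7,8],[7,11]} hit by 8; {[11,12],[11,14]} hit by 12; {[14,16],[15,17],[11,19]} hit by 16; {[23,24]} hit by 24.
Points: 2, 8, 12, 16, 24 (5 total).

8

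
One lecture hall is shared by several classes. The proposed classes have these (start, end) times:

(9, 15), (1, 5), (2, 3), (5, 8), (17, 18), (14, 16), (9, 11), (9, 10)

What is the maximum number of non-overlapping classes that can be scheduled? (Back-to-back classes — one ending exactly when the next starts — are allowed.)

Sort by end time and greedily take each interval whose start is ≥ the last chosen end.
By end time: (2,3), (1,5), (5,8), (9,10), (9,11), (9,15), (14,16), (17,18).
Pick (2,3); next start ≥ 3 → (5,8); next start ≥ 8 → (9,10); next start ≥ 10 → (14,16); next start ≥ 16 → (17,18).
Selected 5 classes.

5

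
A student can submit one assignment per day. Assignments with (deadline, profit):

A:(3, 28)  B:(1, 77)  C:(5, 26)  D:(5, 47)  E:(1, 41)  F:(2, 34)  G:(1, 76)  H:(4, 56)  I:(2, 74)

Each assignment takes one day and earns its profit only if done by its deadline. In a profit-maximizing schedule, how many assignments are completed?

By profit: B(d1,77), G(d1,76), I(d2,74), H(d4,56), D(d5,47), E(d1,41), F(d2,34), A(d3,28), C(d5,26)
B→slot 1; G skipped; I→slot 2; H→slot 4; D→slot 5; E skipped; F skipped; A→slot 3; C skipped.
5 of 9 scheduled.

5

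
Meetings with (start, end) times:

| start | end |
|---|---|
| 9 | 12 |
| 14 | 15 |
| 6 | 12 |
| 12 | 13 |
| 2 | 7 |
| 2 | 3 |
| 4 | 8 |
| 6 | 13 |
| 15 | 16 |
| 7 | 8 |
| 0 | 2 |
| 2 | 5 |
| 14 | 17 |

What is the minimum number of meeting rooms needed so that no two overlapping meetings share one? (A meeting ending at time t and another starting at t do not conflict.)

4

The answer is the maximum number of intervals overlapping at any instant.
Events (time:±→running): 0:+→1 2:-→0 2:+→1 2:+→2 2:+→3 3:-→2 4:+→3 5:-→2 6:+→3 6:+→4 … peak 4.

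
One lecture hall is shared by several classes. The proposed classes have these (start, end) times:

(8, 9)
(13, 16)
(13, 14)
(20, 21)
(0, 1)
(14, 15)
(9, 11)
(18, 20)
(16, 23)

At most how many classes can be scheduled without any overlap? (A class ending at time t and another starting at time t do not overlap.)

Sorted by end: (0,1)  (8,9)  (9,11)  (13,14)  (14,15)  (13,16)  (18,20)  (20,21)  (16,23)
take (0,1); take (8,9); take (9,11); take (13,14); take (14,15); skip (13,16); take (18,20); take (20,21).
Selected 7 classes.

7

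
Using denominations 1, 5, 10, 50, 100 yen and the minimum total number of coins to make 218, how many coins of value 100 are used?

Greedy: take as many of the largest coin as possible, then repeat with the remainder.
218 = 2×100 + 1×10 + 1×5 + 3×1
Count of 100: 2

2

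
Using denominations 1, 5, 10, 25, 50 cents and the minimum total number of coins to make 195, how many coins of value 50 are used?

3

195 − 3×50→45 − 1×25→20 − 2×10→0
Count of 50: 3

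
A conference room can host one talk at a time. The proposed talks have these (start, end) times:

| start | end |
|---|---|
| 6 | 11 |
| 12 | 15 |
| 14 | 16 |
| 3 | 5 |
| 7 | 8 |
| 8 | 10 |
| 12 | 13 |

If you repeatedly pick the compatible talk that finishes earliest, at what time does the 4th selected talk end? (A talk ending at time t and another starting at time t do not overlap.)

Greedy by earliest finish: after sorting by end time, pick each interval compatible with the last pick.
Sorted by end: (3,5)  (7,8)  (8,10)  (6,11)  (12,13)  (12,15)  (14,16)
take (3,5); take (7,8); take (8,10); skip (6,11); take (12,13); skip (12,15); take (14,16).
Selected: (3,5) (7,8) (8,10) (12,13) (14,16)

13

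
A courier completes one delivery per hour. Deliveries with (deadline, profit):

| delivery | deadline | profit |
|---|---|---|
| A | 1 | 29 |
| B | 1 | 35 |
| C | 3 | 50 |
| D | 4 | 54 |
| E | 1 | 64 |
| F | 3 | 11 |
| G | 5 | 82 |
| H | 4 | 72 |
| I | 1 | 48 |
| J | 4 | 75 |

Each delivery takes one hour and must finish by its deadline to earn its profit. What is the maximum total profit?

347

Sort by profit descending; place each in the latest free slot ≤ its deadline.
By profit: G(d5,82), J(d4,75), H(d4,72), E(d1,64), D(d4,54), C(d3,50), I(d1,48), B(d1,35), A(d1,29), F(d3,11)
G→slot 5; J→slot 4; H→slot 3; E→slot 1; D→slot 2; C skipped; I skipped; B skipped; A skipped; F skipped.
Profit = 64 + 54 + 72 + 75 + 82 = 347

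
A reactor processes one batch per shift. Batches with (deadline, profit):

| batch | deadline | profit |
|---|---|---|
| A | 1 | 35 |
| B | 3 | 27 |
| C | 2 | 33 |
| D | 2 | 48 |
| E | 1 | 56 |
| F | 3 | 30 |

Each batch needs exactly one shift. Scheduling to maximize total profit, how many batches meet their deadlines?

3

Take jobs in profit order; each goes to the latest open slot no later than its deadline.
Profit order: E=56 D=48 A=35 C=33 F=30 B=27
Assign: E→slot 1, D→slot 2, A skipped, C skipped, F→slot 3, B skipped.
Slots: [1:E] [2:D] [3:F]
3 of 6 scheduled.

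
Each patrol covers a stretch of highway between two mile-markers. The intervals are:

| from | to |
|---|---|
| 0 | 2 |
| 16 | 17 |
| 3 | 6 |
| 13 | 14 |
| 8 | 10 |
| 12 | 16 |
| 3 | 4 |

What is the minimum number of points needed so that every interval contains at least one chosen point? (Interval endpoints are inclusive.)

5

Process intervals by earliest right end; each time one isn't hit yet, stab at its right endpoint.
Sorted: [0,2] [3,4] [3,6] [8,10] [13,14] [12,16] [16,17]
{[0,2]} hit by 2; {[3,4],[3,6]} hit by 4; {[8,10]} hit by 10; {[13,14],[12,16]} hit by 14; {[16,17]} hit by 17.
Points: 2, 4, 10, 14, 17 (5 total).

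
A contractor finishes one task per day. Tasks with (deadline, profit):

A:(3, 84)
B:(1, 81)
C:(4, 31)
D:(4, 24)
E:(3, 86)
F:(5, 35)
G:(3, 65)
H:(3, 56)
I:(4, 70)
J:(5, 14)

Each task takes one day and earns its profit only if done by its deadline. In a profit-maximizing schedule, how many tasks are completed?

5

Sort by profit descending; place each in the latest free slot ≤ its deadline.
Profit order: E=86 A=84 B=81 I=70 G=65 H=56 F=35 C=31 D=24 J=14
Assign: E→slot 3, A→slot 2, B→slot 1, I→slot 4, G skipped, H skipped, F→slot 5, C skipped, D skipped, J skipped.
Slots: [1:B] [2:A] [3:E] [4:I] [5:F]
5 of 10 scheduled.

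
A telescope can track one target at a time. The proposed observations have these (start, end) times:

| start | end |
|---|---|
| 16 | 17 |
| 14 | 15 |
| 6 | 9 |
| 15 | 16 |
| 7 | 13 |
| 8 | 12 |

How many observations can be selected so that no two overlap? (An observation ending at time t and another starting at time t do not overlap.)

4

Greedy by earliest finish: after sorting by end time, pick each interval compatible with the last pick.
Sorted by end: (6,9)  (8,12)  (7,13)  (14,15)  (15,16)  (16,17)
take (6,9); skip (8,12); skip (7,13); take (14,15); take (15,16); take (16,17).
Selected 4 observations.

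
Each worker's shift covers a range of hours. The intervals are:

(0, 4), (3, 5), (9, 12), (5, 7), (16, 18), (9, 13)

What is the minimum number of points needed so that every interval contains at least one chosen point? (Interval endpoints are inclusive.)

4

Sort by right endpoint; whenever an interval is uncovered, place a point at its right end.
Sorted: [0,4] [3,5] [5,7] [9,12] [9,13] [16,18]
{[0,4],[3,5]} hit by 4; {[5,7]} hit by 7; {[9,12],[9,13]} hit by 12; {[16,18]} hit by 18.
Points: 4, 7, 12, 18 (4 total).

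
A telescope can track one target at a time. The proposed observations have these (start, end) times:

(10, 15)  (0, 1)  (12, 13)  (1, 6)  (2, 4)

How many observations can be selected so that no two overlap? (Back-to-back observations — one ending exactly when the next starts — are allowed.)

3

Greedy by earliest finish: after sorting by end time, pick each interval compatible with the last pick.
By end time: (0,1), (2,4), (1,6), (12,13), (10,15).
Pick (0,1); next start ≥ 1 → (2,4); next start ≥ 4 → (12,13).
Selected 3 observations.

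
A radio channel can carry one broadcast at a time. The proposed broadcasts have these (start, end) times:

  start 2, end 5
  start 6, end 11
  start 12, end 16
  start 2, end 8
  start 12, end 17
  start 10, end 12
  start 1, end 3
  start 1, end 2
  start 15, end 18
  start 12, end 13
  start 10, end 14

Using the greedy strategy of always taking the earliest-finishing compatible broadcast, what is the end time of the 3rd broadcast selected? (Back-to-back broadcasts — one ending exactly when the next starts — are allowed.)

Greedy by earliest finish: after sorting by end time, pick each interval compatible with the last pick.
Sorted by end: (1,2)  (1,3)  (2,5)  (2,8)  (6,11)  (10,12)  (12,13)  (10,14)  (12,16)  (12,17)  (15,18)
take (1,2); take (2,5); skip (2,8); take (6,11); skip (10,12); take (12,13); skip (12,16); take (15,18).
Selected: (1,2) (2,5) (6,11) (12,13) (15,18)

11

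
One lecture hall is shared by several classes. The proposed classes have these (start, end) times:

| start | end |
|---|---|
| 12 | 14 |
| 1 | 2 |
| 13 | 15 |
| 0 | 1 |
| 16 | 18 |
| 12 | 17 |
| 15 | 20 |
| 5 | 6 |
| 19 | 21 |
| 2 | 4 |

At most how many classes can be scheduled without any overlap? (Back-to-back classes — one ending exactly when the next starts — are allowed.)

Sort by end time and greedily take each interval whose start is ≥ the last chosen end.
Sorted by end: (0,1)  (1,2)  (2,4)  (5,6)  (12,14)  (13,15)  (12,17)  (16,18)  (15,20)  (19,21)
take (0,1); take (1,2); take (2,4); take (5,6); take (12,14); take (16,18); take (19,21).
Selected 7 classes.

7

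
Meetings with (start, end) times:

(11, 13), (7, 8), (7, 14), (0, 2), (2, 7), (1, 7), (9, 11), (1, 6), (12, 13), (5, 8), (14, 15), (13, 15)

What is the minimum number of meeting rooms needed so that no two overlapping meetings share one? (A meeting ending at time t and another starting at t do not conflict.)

4

The answer is the maximum number of intervals overlapping at any instant.
Events (time:±→running): 0:+→1 1:+→2 1:+→3 2:-→2 2:+→3 5:+→4 … peak 4.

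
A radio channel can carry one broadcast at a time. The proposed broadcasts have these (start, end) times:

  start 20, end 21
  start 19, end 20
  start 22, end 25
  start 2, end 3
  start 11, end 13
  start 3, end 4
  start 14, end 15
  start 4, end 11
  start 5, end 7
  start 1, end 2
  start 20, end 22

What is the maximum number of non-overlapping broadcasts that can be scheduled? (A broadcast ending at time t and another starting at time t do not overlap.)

9

Order by finish time; keep every interval that doesn't clash with the previous kept one.
By end time: (1,2), (2,3), (3,4), (5,7), (4,11), (11,13), (14,15), (19,20), (20,21), (20,22), (22,25).
Pick (1,2); next start ≥ 2 → (2,3); next start ≥ 3 → (3,4); next start ≥ 4 → (5,7); next start ≥ 7 → (11,13); next start ≥ 13 → (14,15); next start ≥ 15 → (19,20); next start ≥ 20 → (20,21); next start ≥ 21 → (22,25).
Selected 9 broadcasts.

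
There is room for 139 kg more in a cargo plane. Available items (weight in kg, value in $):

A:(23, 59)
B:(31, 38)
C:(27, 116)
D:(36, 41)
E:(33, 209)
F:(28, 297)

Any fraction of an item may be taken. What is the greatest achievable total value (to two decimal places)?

715.32

Order: F (297/28=10.61) > E (209/33=6.33) > C (116/27=4.30) > A (59/23=2.57) > B (38/31=1.23) > D (41/36=1.14)
Fill: take F (28 @ 297) → take E (33 @ 209) → take C (27 @ 116) → take A (23 @ 59) → take 28/31 of B → 34.32; 139/139 used.
Total value = 715.32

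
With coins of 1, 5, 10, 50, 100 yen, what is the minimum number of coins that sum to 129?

129 − 1×100→29 − 2×10→9 − 1×5→4 − 4×1→0
Total coins = 1 + 2 + 1 + 4 = 8

8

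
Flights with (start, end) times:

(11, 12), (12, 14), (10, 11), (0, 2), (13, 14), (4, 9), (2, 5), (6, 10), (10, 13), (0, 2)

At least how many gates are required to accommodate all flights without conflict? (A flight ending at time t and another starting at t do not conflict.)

2

starts: [0, 0, 2, 4, 6, 10, 10, 11, 12, 13]
ends:   [2, 2, 5, 9, 10, 11, 12, 13, 14, 14]
s0→1 s0→2  — peak 2.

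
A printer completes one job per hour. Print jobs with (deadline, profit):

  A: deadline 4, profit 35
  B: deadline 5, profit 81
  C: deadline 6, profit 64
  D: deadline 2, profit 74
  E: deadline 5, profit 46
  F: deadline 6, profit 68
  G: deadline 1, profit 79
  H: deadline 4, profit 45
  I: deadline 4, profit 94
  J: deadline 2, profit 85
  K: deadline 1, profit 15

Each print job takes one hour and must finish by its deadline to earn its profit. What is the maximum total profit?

By profit: I(d4,94), J(d2,85), B(d5,81), G(d1,79), D(d2,74), F(d6,68), C(d6,64), E(d5,46), H(d4,45), A(d4,35), K(d1,15)
I→slot 4; J→slot 2; B→slot 5; G→slot 1; D skipped; F→slot 6; C→slot 3; E skipped; H skipped; A skipped; K skipped.
Profit = 79 + 85 + 64 + 94 + 81 + 68 = 471

471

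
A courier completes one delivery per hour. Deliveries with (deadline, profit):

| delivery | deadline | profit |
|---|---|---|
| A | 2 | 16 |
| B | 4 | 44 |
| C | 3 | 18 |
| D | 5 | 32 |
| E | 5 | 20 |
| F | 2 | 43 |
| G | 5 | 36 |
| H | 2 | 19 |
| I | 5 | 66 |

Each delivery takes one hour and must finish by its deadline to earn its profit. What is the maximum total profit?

By profit: I(d5,66), B(d4,44), F(d2,43), G(d5,36), D(d5,32), E(d5,20), H(d2,19), C(d3,18), A(d2,16)
I→slot 5; B→slot 4; F→slot 2; G→slot 3; D→slot 1; E skipped; H skipped; C skipped; A skipped.
Profit = 32 + 43 + 36 + 44 + 66 = 221

221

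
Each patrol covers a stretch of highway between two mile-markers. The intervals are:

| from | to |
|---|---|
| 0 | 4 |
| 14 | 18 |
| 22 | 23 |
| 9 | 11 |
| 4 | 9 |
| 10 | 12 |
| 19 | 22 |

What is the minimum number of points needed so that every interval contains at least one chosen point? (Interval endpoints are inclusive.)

4

Sort by right endpoint; whenever an interval is uncovered, place a point at its right end.
By right end: [0,4]  [4,9]  [9,11]  [10,12]  [14,18]  [19,22]  [22,23]
[0,4] uncovered → point at 4; [9,11] uncovered → point at 11; [14,18] uncovered → point at 18; [19,22] uncovered → point at 22.
Points: 4, 11, 18, 22 (4 total).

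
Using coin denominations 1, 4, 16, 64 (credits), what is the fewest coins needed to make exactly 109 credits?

Greedy: take as many of the largest coin as possible, then repeat with the remainder.
109 − 1×64→45 − 2×16→13 − 3×4→1 − 1×1→0
Total coins = 1 + 2 + 3 + 1 = 7

7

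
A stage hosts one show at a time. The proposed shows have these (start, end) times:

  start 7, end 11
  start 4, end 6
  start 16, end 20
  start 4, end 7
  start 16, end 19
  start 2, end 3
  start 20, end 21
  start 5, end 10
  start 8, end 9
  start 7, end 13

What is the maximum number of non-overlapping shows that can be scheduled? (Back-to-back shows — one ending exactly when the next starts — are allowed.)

Greedy by earliest finish: after sorting by end time, pick each interval compatible with the last pick.
By end time: (2,3), (4,6), (4,7), (8,9), (5,10), (7,11), (7,13), (16,19), (16,20), (20,21).
Pick (2,3); next start ≥ 3 → (4,6); next start ≥ 6 → (8,9); next start ≥ 9 → (16,19); next start ≥ 19 → (20,21).
Selected 5 shows.

5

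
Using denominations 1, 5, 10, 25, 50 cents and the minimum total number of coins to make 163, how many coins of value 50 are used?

Use the largest denomination that fits, subtract, and repeat.
163 − 3×50→13 − 1×10→3 − 3×1→0
Count of 50: 3

3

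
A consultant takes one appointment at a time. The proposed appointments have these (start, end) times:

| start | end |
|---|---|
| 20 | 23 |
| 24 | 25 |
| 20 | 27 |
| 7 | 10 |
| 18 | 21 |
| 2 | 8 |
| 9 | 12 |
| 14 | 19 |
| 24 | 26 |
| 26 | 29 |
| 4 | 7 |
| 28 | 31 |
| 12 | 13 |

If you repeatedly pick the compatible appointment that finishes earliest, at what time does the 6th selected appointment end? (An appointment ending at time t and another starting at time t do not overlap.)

25

Sorted by end: (4,7)  (2,8)  (7,10)  (9,12)  (12,13)  (14,19)  (18,21)  (20,23)  (24,25)  (24,26)  (20,27)  (26,29)  (28,31)
take (4,7); take (7,10); take (12,13); take (14,19); take (20,23); take (24,25); skip (24,26); skip (20,27); take (26,29).
Selected: (4,7) (7,10) (12,13) (14,19) (20,23) (24,25) (26,29)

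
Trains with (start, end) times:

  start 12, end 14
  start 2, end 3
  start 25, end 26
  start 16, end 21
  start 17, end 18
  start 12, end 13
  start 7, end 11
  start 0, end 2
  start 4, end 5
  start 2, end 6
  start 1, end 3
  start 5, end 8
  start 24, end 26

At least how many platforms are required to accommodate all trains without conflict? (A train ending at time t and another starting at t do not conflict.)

Count concurrent intervals with a sweep; the peak is the room count.
starts: [0, 1, 2, 2, 4, 5, 7, 12, 12, 16, 17, 24, 25]
ends:   [2, 3, 3, 5, 6, 8, 11, 13, 14, 18, 21, 26, 26]
s0→1 s1→2 e2→1 s2→2 s2→3  — peak 3.

3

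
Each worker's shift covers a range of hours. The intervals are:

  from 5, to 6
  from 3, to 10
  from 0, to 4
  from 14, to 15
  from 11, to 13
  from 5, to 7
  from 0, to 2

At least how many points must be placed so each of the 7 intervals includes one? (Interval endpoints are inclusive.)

4

Process intervals by earliest right end; each time one isn't hit yet, stab at its right endpoint.
Sorted: [0,2] [0,4] [5,6] [5,7] [3,10] [11,13] [14,15]
{[0,2],[0,4]} hit by 2; {[5,6],[5,7],[3,10]} hit by 6; {[11,13]} hit by 13; {[14,15]} hit by 15.
Points: 2, 6, 13, 15 (4 total).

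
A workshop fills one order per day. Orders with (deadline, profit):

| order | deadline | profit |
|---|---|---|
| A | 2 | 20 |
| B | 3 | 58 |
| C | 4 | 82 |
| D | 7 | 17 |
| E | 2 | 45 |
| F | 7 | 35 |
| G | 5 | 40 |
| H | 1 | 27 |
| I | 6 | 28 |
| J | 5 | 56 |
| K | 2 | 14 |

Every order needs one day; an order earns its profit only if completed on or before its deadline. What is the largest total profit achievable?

344

Take jobs in profit order; each goes to the latest open slot no later than its deadline.
Profit order: C=82 B=58 J=56 E=45 G=40 F=35 I=28 H=27 A=20 D=17 K=14
Assign: C→slot 4, B→slot 3, J→slot 5, E→slot 2, G→slot 1, F→slot 7, I→slot 6, H skipped, A skipped, D skipped, K skipped.
Slots: [1:G] [2:E] [3:B] [4:C] [5:J] [6:I] [7:F]
Profit = 40 + 45 + 58 + 82 + 56 + 28 + 35 = 344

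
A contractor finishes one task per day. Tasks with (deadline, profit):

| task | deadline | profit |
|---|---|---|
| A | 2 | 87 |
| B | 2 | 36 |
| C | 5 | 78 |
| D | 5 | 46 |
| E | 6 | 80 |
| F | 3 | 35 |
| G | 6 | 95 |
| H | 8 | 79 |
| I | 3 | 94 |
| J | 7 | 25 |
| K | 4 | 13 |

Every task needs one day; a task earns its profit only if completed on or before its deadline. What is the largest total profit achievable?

Take jobs in profit order; each goes to the latest open slot no later than its deadline.
Profit order: G=95 I=94 A=87 E=80 H=79 C=78 D=46 B=36 F=35 J=25 K=13
Assign: G→slot 6, I→slot 3, A→slot 2, E→slot 5, H→slot 8, C→slot 4, D→slot 1, B skipped, F skipped, J→slot 7, K skipped.
Slots: [1:D] [2:A] [3:I] [4:C] [5:E] [6:G] [7:J] [8:H]
Profit = 46 + 87 + 94 + 78 + 80 + 95 + 25 + 79 = 584

584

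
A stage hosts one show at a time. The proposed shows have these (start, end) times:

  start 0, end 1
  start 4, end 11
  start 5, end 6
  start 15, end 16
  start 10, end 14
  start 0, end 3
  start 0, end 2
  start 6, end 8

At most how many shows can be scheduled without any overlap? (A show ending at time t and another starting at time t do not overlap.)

By end time: (0,1), (0,2), (0,3), (5,6), (6,8), (4,11), (10,14), (15,16).
Pick (0,1); next start ≥ 1 → (5,6); next start ≥ 6 → (6,8); next start ≥ 8 → (10,14); next start ≥ 14 → (15,16).
Selected 5 shows.

5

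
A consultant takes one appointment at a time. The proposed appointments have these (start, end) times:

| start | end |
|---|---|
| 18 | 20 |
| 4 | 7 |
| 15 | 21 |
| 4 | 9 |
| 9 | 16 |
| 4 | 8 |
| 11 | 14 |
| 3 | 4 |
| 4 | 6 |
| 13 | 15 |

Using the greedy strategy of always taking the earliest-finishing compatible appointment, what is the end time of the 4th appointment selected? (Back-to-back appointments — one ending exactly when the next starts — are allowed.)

Greedy by earliest finish: after sorting by end time, pick each interval compatible with the last pick.
Sorted by end: (3,4)  (4,6)  (4,7)  (4,8)  (4,9)  (11,14)  (13,15)  (9,16)  (18,20)  (15,21)
take (3,4); take (4,6); take (11,14); skip (13,15); take (18,20).
Selected: (3,4) (4,6) (11,14) (18,20)

20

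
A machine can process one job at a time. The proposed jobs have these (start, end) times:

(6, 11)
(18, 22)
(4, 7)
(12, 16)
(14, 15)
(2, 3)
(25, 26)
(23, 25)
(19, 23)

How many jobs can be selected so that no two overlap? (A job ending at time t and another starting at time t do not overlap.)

Sorted by end: (2,3)  (4,7)  (6,11)  (14,15)  (12,16)  (18,22)  (19,23)  (23,25)  (25,26)
take (2,3); take (4,7); take (14,15); take (18,22); skip (19,23); take (23,25); take (25,26).
Selected 6 jobs.

6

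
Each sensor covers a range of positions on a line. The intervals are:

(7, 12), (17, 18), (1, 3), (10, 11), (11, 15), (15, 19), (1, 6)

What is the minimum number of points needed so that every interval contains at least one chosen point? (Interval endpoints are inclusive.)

Sort by right endpoint; whenever an interval is uncovered, place a point at its right end.
By right end: [1,3]  [1,6]  [10,11]  [7,12]  [11,15]  [17,18]  [15,19]
[1,3] uncovered → point at 3; [10,11] uncovered → point at 11; [17,18] uncovered → point at 18.
Points: 3, 11, 18 (3 total).

3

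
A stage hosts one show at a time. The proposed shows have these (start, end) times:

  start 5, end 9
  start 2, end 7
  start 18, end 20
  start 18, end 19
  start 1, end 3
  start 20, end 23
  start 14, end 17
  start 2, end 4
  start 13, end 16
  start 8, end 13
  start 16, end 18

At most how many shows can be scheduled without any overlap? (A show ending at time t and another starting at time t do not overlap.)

Sorted by end: (1,3)  (2,4)  (2,7)  (5,9)  (8,13)  (13,16)  (14,17)  (16,18)  (18,19)  (18,20)  (20,23)
take (1,3); skip (2,4); take (5,9); take (13,16); take (16,18); take (18,19); skip (18,20); take (20,23).
Selected 6 shows.

6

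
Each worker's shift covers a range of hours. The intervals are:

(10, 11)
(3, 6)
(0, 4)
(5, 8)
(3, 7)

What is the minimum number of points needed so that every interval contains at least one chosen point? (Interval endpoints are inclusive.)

3

By right end: [0,4]  [3,6]  [3,7]  [5,8]  [10,11]
[0,4] uncovered → point at 4; [5,8] uncovered → point at 8; [10,11] uncovered → point at 11.
Points: 4, 8, 11 (3 total).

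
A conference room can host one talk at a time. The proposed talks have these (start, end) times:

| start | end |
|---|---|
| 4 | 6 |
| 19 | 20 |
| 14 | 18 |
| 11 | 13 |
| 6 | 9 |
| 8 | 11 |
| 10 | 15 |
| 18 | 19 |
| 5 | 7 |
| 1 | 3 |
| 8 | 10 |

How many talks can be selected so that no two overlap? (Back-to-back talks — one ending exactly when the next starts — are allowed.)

Sort by end time and greedily take each interval whose start is ≥ the last chosen end.
By end time: (1,3), (4,6), (5,7), (6,9), (8,10), (8,11), (11,13), (10,15), (14,18), (18,19), (19,20).
Pick (1,3); next start ≥ 3 → (4,6); next start ≥ 6 → (6,9); next start ≥ 9 → (11,13); next start ≥ 13 → (14,18); next start ≥ 18 → (18,19); next start ≥ 19 → (19,20).
Selected 7 talks.

7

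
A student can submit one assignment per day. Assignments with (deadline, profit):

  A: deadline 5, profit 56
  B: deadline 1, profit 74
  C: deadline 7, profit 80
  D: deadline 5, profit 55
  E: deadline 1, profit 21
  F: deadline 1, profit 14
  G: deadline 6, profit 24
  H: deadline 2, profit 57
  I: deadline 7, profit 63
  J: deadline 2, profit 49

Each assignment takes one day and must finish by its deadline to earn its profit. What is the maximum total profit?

409

Take jobs in profit order; each goes to the latest open slot no later than its deadline.
By profit: C(d7,80), B(d1,74), I(d7,63), H(d2,57), A(d5,56), D(d5,55), J(d2,49), G(d6,24), E(d1,21), F(d1,14)
C→slot 7; B→slot 1; I→slot 6; H→slot 2; A→slot 5; D→slot 4; J skipped; G→slot 3; E skipped; F skipped.
Profit = 74 + 57 + 24 + 55 + 56 + 63 + 80 = 409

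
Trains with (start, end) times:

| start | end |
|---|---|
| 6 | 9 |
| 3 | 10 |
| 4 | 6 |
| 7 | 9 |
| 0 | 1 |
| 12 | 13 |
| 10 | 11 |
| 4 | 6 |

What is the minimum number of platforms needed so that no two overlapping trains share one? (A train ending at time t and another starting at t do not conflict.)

Events (time:±→running): 0:+→1 1:-→0 3:+→1 4:+→2 4:+→3 … peak 3.

3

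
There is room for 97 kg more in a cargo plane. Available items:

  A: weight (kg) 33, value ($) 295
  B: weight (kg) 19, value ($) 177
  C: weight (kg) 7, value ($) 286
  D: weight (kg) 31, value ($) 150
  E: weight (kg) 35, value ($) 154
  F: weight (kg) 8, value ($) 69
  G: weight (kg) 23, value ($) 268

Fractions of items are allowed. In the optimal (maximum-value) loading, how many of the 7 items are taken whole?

Greedy by value/weight ratio, highest first.
Ratios (sorted): C 40.86, G 11.65, B 9.32, A 8.94, F 8.62, D 4.84, E 4.40
take C (7 @ 286); take G (23 @ 268); take B (19 @ 177); take A (33 @ 295); take F (8 @ 69); take 7/31 of D → 33.87. Capacity used 97/97.
5 item(s) taken whole; one partial (take 7/31 of D).

5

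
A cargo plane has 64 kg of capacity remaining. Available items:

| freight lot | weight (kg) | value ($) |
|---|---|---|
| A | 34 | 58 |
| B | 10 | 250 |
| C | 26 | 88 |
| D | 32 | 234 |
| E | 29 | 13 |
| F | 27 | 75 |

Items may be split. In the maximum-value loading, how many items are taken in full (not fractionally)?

2

Greedy by value/weight ratio, highest first.
Ratios (sorted): B 25.00, D 7.31, C 3.38, F 2.78, A 1.71, E 0.45
take B (10 @ 250); take D (32 @ 234); take 22/26 of C → 74.46. Capacity used 64/64.
2 item(s) taken whole; one partial (take 22/26 of C).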